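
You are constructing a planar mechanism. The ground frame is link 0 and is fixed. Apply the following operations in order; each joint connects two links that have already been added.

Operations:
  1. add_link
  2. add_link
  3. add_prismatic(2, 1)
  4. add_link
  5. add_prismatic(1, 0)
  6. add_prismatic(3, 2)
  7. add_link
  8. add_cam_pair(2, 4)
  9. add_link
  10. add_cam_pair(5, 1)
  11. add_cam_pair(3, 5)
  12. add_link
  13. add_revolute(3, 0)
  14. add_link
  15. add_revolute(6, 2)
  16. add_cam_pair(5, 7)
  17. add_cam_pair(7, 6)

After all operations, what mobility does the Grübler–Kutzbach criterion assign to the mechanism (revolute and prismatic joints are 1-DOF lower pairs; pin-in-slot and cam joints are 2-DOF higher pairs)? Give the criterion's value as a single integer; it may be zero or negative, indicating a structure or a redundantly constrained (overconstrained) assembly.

[1;0;0] (link 0 is ground)
L+ [2;0;0]
L+ [3;0;0]
P(2,1)∈J1 [3;1;0]
L+ [4;1;0]
P(1,0)∈J1 [4;2;0]
P(3,2)∈J1 [4;3;0]
L+ [5;3;0]
C(2,4)∈J2 [5;3;1]
L+ [6;3;1]
C(5,1)∈J2 [6;3;2]
C(3,5)∈J2 [6;3;3]
L+ [7;3;3]
R(3,0)∈J1 [7;4;3]
L+ [8;4;3]
R(6,2)∈J1 [8;5;3]
C(5,7)∈J2 [8;5;4]
C(7,6)∈J2 [8;5;5]
mobility = 21 − 10 − 5 = 6

M = 6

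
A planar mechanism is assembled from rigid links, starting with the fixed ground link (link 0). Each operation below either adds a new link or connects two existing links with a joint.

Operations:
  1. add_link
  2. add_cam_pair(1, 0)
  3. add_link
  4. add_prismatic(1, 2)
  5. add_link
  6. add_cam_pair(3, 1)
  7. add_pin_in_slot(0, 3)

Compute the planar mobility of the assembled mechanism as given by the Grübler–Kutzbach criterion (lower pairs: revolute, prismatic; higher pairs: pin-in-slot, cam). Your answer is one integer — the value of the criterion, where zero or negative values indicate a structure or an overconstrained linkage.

link 0 = ground. State L|J1|J2 = 1|0|0
+link1  2|0|0
C(1,0) f=2→J2  2|0|1
+link2  3|0|1
P(1,2) f=1→J1  3|1|1
+link3  4|1|1
C(3,1) f=2→J2  4|1|2
PS(0,3) f=2→J2  4|1|3
M = 3(4−1)−2·1−3 = 9−2−3 = 4

M = 4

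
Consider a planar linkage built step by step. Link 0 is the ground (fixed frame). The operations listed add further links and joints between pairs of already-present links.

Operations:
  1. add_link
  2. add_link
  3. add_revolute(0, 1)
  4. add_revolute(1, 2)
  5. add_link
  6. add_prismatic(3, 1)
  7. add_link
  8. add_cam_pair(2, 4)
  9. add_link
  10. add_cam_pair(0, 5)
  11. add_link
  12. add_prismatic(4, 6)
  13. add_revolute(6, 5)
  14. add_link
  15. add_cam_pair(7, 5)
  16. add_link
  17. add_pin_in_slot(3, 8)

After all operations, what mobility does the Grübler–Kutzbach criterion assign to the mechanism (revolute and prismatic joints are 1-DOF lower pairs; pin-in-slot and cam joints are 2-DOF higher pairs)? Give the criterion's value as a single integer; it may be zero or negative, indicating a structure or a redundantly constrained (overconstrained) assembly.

M = 10

link 0 = ground. State L|J1|J2 = 1|0|0
+link1  2|0|0
+link2  3|0|0
R(0,1) f=1→J1  3|1|0
R(1,2) f=1→J1  3|2|0
+link3  4|2|0
P(3,1) f=1→J1  4|3|0
+link4  5|3|0
C(2,4) f=2→J2  5|3|1
+link5  6|3|1
C(0,5) f=2→J2  6|3|2
+link6  7|3|2
P(4,6) f=1→J1  7|4|2
R(6,5) f=1→J1  7|5|2
+link7  8|5|2
C(7,5) f=2→J2  8|5|3
+link8  9|5|3
PS(3,8) f=2→J2  9|5|4
M = 3(9−1)−2·5−4 = 24−10−4 = 10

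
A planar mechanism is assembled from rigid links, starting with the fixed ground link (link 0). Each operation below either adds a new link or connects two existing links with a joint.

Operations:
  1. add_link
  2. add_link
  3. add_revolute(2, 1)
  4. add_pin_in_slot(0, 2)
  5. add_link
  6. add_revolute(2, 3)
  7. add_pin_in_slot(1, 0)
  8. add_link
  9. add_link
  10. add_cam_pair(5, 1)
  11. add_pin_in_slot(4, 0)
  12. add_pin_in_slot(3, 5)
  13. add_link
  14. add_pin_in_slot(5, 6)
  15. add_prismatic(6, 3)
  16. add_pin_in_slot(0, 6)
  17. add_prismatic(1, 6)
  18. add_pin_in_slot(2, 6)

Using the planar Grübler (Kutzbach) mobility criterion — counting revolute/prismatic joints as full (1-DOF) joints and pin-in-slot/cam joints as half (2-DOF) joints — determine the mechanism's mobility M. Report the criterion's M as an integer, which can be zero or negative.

M = 2

(L,J1,J2)=(1,0,0); link0 fixed
link1: (2,0,0)
link2: (3,0,0)
R 2-1 [J1]: (3,1,0)
PS 0-2 [J2]: (3,1,1)
link3: (4,1,1)
R 2-3 [J1]: (4,2,1)
PS 1-0 [J2]: (4,2,2)
link4: (5,2,2)
link5: (6,2,2)
C 5-1 [J2]: (6,2,3)
PS 4-0 [J2]: (6,2,4)
PS 3-5 [J2]: (6,2,5)
link6: (7,2,5)
PS 5-6 [J2]: (7,2,6)
P 6-3 [J1]: (7,3,6)
PS 0-6 [J2]: (7,3,7)
P 1-6 [J1]: (7,4,7)
PS 2-6 [J2]: (7,4,8)
Grübler: 3·6 − 2·4 − 8 = 2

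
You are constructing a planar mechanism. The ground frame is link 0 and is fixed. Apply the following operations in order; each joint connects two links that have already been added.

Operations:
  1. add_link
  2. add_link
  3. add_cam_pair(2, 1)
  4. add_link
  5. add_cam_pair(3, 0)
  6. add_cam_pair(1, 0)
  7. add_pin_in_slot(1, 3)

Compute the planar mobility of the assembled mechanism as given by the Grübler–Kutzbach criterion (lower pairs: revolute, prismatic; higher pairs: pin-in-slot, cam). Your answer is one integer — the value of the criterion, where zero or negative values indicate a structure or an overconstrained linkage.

M = 5

link 0 = ground. State L|J1|J2 = 1|0|0
+link1  2|0|0
+link2  3|0|0
C(2,1) f=2→J2  3|0|1
+link3  4|0|1
C(3,0) f=2→J2  4|0|2
C(1,0) f=2→J2  4|0|3
PS(1,3) f=2→J2  4|0|4
M = 3(4−1)−2·0−4 = 9−0−4 = 5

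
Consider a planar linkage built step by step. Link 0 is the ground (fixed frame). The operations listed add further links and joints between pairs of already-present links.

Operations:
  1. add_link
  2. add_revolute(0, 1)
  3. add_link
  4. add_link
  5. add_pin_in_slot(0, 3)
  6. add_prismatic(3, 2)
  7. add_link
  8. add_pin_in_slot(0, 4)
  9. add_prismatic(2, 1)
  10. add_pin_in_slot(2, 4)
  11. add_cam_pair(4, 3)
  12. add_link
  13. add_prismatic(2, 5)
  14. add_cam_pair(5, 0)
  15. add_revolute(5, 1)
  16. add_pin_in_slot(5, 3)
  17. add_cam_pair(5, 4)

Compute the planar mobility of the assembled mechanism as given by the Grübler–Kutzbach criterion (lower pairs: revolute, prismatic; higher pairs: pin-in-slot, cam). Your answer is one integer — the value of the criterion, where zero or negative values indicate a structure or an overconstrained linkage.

M = -2

link 0 = ground. State L|J1|J2 = 1|0|0
+link1  2|0|0
R(0,1) f=1→J1  2|1|0
+link2  3|1|0
+link3  4|1|0
PS(0,3) f=2→J2  4|1|1
P(3,2) f=1→J1  4|2|1
+link4  5|2|1
PS(0,4) f=2→J2  5|2|2
P(2,1) f=1→J1  5|3|2
PS(2,4) f=2→J2  5|3|3
C(4,3) f=2→J2  5|3|4
+link5  6|3|4
P(2,5) f=1→J1  6|4|4
C(5,0) f=2→J2  6|4|5
R(5,1) f=1→J1  6|5|5
PS(5,3) f=2→J2  6|5|6
C(5,4) f=2→J2  6|5|7
M = 3(6−1)−2·5−7 = 15−10−7 = -2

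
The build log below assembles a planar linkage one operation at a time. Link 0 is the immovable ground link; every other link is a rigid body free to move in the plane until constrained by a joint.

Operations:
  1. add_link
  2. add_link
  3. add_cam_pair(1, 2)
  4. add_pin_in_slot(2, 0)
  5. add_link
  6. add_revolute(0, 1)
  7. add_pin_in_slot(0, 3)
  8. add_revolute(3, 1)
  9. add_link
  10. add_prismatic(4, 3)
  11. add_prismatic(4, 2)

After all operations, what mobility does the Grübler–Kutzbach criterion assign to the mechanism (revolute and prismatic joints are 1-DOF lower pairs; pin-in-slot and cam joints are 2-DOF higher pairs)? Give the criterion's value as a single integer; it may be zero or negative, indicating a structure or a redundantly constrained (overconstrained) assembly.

[1;0;0] (link 0 is ground)
L+ [2;0;0]
L+ [3;0;0]
C(1,2)∈J2 [3;0;1]
PS(2,0)∈J2 [3;0;2]
L+ [4;0;2]
R(0,1)∈J1 [4;1;2]
PS(0,3)∈J2 [4;1;3]
R(3,1)∈J1 [4;2;3]
L+ [5;2;3]
P(4,3)∈J1 [5;3;3]
P(4,2)∈J1 [5;4;3]
mobility = 12 − 8 − 3 = 1

M = 1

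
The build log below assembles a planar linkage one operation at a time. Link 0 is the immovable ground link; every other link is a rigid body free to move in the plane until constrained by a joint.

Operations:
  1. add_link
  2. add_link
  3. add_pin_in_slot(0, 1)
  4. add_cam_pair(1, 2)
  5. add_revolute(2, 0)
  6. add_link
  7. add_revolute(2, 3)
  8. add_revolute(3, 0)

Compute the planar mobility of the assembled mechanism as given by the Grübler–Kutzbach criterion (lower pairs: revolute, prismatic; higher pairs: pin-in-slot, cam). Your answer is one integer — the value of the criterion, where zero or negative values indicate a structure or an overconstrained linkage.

M = 1

ground; <1,0,0>
#1 <2,0,0>
#2 <3,0,0>
PS:0↔1 J2 <3,0,1>
C:1↔2 J2 <3,0,2>
R:2↔0 J1 <3,1,2>
#3 <4,1,2>
R:2↔3 J1 <4,2,2>
R:3↔0 J1 <4,3,2>
3×3 − 2×3 − 1×2 = 1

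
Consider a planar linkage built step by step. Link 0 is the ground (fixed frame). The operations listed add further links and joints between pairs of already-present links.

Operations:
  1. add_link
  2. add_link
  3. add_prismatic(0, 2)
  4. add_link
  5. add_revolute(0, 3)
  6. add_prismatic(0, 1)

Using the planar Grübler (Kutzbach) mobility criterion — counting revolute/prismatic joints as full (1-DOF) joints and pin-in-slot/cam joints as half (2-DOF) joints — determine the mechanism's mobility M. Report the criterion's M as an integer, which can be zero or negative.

M = 3

(L,J1,J2)=(1,0,0); link0 fixed
link1: (2,0,0)
link2: (3,0,0)
P 0-2 [J1]: (3,1,0)
link3: (4,1,0)
R 0-3 [J1]: (4,2,0)
P 0-1 [J1]: (4,3,0)
Grübler: 3·3 − 2·3 − 0 = 3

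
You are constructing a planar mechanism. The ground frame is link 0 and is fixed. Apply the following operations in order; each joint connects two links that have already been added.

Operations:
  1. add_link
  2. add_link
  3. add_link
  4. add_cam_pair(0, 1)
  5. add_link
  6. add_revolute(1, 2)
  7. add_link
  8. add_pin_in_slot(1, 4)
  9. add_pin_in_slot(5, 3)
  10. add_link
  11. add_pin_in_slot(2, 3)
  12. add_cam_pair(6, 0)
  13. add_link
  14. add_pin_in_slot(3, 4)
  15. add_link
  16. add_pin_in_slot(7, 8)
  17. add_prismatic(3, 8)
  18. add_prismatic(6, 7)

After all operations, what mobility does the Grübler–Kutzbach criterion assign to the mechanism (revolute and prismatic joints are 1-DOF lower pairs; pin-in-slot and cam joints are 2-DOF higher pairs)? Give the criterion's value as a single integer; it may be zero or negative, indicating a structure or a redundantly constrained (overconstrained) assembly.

(L,J1,J2)=(1,0,0); link0 fixed
link1: (2,0,0)
link2: (3,0,0)
link3: (4,0,0)
C 0-1 [J2]: (4,0,1)
link4: (5,0,1)
R 1-2 [J1]: (5,1,1)
link5: (6,1,1)
PS 1-4 [J2]: (6,1,2)
PS 5-3 [J2]: (6,1,3)
link6: (7,1,3)
PS 2-3 [J2]: (7,1,4)
C 6-0 [J2]: (7,1,5)
link7: (8,1,5)
PS 3-4 [J2]: (8,1,6)
link8: (9,1,6)
PS 7-8 [J2]: (9,1,7)
P 3-8 [J1]: (9,2,7)
P 6-7 [J1]: (9,3,7)
Grübler: 3·8 − 2·3 − 7 = 11

M = 11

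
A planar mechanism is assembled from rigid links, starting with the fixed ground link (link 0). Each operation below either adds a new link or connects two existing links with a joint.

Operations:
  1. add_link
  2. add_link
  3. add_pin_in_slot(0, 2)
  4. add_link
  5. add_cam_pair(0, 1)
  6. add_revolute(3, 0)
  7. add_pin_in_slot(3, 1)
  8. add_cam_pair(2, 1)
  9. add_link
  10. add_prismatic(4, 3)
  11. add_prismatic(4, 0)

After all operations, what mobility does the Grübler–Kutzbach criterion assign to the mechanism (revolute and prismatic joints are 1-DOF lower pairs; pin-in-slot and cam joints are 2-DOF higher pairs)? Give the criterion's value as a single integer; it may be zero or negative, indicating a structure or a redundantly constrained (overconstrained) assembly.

M = 2

L=1 J1=0 J2=0
add link → L=2 J1=0 J2=0
add link → L=3 J1=0 J2=0
PS@0,2 dof=2 J2 → L=3 J1=0 J2=1
add link → L=4 J1=0 J2=1
C@0,1 dof=2 J2 → L=4 J1=0 J2=2
R@3,0 dof=1 J1 → L=4 J1=1 J2=2
PS@3,1 dof=2 J2 → L=4 J1=1 J2=3
C@2,1 dof=2 J2 → L=4 J1=1 J2=4
add link → L=5 J1=1 J2=4
P@4,3 dof=1 J1 → L=5 J1=2 J2=4
P@4,0 dof=1 J1 → L=5 J1=3 J2=4
M=3(L−1)−2J1−J2=3·4−2·3−4=2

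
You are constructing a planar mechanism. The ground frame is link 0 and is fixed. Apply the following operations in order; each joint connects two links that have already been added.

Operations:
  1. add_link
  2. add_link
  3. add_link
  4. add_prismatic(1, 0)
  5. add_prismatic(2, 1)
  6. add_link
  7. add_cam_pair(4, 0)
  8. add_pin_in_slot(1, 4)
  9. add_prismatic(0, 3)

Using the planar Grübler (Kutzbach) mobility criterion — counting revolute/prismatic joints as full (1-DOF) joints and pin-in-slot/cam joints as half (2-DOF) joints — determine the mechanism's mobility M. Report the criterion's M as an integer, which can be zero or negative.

M = 4

ground; <1,0,0>
#1 <2,0,0>
#2 <3,0,0>
#3 <4,0,0>
P:1↔0 J1 <4,1,0>
P:2↔1 J1 <4,2,0>
#4 <5,2,0>
C:4↔0 J2 <5,2,1>
PS:1↔4 J2 <5,2,2>
P:0↔3 J1 <5,3,2>
3×4 − 2×3 − 1×2 = 4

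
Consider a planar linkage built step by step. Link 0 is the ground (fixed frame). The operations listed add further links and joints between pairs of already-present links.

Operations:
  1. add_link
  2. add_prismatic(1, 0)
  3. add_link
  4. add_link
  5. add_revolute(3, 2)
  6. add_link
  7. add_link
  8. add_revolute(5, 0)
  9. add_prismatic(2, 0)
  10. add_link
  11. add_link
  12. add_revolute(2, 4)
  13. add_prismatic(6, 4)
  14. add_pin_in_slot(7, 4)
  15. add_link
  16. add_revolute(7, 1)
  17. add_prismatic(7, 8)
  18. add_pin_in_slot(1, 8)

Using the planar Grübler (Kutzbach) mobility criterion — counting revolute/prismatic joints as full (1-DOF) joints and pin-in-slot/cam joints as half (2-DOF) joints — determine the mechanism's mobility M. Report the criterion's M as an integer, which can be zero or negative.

M = 6

L=1 J1=0 J2=0
add link → L=2 J1=0 J2=0
P@1,0 dof=1 J1 → L=2 J1=1 J2=0
add link → L=3 J1=1 J2=0
add link → L=4 J1=1 J2=0
R@3,2 dof=1 J1 → L=4 J1=2 J2=0
add link → L=5 J1=2 J2=0
add link → L=6 J1=2 J2=0
R@5,0 dof=1 J1 → L=6 J1=3 J2=0
P@2,0 dof=1 J1 → L=6 J1=4 J2=0
add link → L=7 J1=4 J2=0
add link → L=8 J1=4 J2=0
R@2,4 dof=1 J1 → L=8 J1=5 J2=0
P@6,4 dof=1 J1 → L=8 J1=6 J2=0
PS@7,4 dof=2 J2 → L=8 J1=6 J2=1
add link → L=9 J1=6 J2=1
R@7,1 dof=1 J1 → L=9 J1=7 J2=1
P@7,8 dof=1 J1 → L=9 J1=8 J2=1
PS@1,8 dof=2 J2 → L=9 J1=8 J2=2
M=3(L−1)−2J1−J2=3·8−2·8−2=6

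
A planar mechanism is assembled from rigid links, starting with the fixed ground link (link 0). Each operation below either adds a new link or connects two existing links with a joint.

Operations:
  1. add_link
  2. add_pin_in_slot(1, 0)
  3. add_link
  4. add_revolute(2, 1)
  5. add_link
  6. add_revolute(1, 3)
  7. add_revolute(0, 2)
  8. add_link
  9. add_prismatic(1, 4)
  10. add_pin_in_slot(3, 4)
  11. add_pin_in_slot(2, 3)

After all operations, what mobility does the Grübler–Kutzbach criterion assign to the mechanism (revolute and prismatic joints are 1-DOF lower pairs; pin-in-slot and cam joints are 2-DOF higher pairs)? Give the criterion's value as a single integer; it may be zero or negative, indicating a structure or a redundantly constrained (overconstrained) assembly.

L=1 J1=0 J2=0
add link → L=2 J1=0 J2=0
PS@1,0 dof=2 J2 → L=2 J1=0 J2=1
add link → L=3 J1=0 J2=1
R@2,1 dof=1 J1 → L=3 J1=1 J2=1
add link → L=4 J1=1 J2=1
R@1,3 dof=1 J1 → L=4 J1=2 J2=1
R@0,2 dof=1 J1 → L=4 J1=3 J2=1
add link → L=5 J1=3 J2=1
P@1,4 dof=1 J1 → L=5 J1=4 J2=1
PS@3,4 dof=2 J2 → L=5 J1=4 J2=2
PS@2,3 dof=2 J2 → L=5 J1=4 J2=3
M=3(L−1)−2J1−J2=3·4−2·4−3=1

M = 1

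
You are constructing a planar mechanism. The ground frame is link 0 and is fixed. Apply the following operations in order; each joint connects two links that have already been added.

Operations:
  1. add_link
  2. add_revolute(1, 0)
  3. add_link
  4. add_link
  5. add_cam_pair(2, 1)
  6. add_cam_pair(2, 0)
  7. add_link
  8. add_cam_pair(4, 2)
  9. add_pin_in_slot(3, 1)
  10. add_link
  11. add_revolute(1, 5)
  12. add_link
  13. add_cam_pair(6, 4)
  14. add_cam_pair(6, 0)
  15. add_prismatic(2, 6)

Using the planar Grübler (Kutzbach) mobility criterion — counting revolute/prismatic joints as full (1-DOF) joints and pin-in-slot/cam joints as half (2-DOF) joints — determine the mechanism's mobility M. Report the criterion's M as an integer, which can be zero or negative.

M = 6

[1;0;0] (link 0 is ground)
L+ [2;0;0]
R(1,0)∈J1 [2;1;0]
L+ [3;1;0]
L+ [4;1;0]
C(2,1)∈J2 [4;1;1]
C(2,0)∈J2 [4;1;2]
L+ [5;1;2]
C(4,2)∈J2 [5;1;3]
PS(3,1)∈J2 [5;1;4]
L+ [6;1;4]
R(1,5)∈J1 [6;2;4]
L+ [7;2;4]
C(6,4)∈J2 [7;2;5]
C(6,0)∈J2 [7;2;6]
P(2,6)∈J1 [7;3;6]
mobility = 18 − 6 − 6 = 6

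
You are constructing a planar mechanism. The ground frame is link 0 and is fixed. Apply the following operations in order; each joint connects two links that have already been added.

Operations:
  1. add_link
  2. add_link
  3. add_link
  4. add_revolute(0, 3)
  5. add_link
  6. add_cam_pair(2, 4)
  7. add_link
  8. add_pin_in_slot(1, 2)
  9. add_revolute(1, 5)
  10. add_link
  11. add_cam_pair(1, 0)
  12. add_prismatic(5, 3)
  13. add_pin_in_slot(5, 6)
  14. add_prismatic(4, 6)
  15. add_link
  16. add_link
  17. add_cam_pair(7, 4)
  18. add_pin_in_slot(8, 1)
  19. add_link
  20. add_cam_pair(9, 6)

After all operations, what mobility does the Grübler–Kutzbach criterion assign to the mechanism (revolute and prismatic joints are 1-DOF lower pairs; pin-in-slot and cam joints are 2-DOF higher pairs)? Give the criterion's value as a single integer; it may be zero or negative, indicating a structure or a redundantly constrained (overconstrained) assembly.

link 0 = ground. State L|J1|J2 = 1|0|0
+link1  2|0|0
+link2  3|0|0
+link3  4|0|0
R(0,3) f=1→J1  4|1|0
+link4  5|1|0
C(2,4) f=2→J2  5|1|1
+link5  6|1|1
PS(1,2) f=2→J2  6|1|2
R(1,5) f=1→J1  6|2|2
+link6  7|2|2
C(1,0) f=2→J2  7|2|3
P(5,3) f=1→J1  7|3|3
PS(5,6) f=2→J2  7|3|4
P(4,6) f=1→J1  7|4|4
+link7  8|4|4
+link8  9|4|4
C(7,4) f=2→J2  9|4|5
PS(8,1) f=2→J2  9|4|6
+link9  10|4|6
C(9,6) f=2→J2  10|4|7
M = 3(10−1)−2·4−7 = 27−8−7 = 12

M = 12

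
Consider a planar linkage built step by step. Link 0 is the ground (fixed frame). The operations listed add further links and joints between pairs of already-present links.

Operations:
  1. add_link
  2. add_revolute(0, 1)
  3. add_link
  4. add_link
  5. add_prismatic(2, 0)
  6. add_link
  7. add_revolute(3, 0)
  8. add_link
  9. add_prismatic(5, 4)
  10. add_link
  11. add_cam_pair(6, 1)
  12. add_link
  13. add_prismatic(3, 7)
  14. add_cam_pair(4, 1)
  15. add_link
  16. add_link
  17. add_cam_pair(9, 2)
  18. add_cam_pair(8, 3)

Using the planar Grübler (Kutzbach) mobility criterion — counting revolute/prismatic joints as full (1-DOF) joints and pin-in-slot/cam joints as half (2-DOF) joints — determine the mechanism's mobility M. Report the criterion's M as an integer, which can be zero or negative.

(L,J1,J2)=(1,0,0); link0 fixed
link1: (2,0,0)
R 0-1 [J1]: (2,1,0)
link2: (3,1,0)
link3: (4,1,0)
P 2-0 [J1]: (4,2,0)
link4: (5,2,0)
R 3-0 [J1]: (5,3,0)
link5: (6,3,0)
P 5-4 [J1]: (6,4,0)
link6: (7,4,0)
C 6-1 [J2]: (7,4,1)
link7: (8,4,1)
P 3-7 [J1]: (8,5,1)
C 4-1 [J2]: (8,5,2)
link8: (9,5,2)
link9: (10,5,2)
C 9-2 [J2]: (10,5,3)
C 8-3 [J2]: (10,5,4)
Grübler: 3·9 − 2·5 − 4 = 13

M = 13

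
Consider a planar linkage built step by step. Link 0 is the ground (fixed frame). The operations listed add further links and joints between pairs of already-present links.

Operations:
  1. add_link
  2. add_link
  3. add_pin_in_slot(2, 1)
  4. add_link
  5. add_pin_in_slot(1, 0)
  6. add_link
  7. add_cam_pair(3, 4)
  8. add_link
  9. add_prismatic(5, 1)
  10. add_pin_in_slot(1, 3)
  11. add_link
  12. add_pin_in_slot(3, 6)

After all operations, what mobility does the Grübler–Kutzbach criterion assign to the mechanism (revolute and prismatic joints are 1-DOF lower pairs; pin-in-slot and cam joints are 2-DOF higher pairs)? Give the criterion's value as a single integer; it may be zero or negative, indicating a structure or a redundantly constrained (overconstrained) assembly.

link 0 = ground. State L|J1|J2 = 1|0|0
+link1  2|0|0
+link2  3|0|0
PS(2,1) f=2→J2  3|0|1
+link3  4|0|1
PS(1,0) f=2→J2  4|0|2
+link4  5|0|2
C(3,4) f=2→J2  5|0|3
+link5  6|0|3
P(5,1) f=1→J1  6|1|3
PS(1,3) f=2→J2  6|1|4
+link6  7|1|4
PS(3,6) f=2→J2  7|1|5
M = 3(7−1)−2·1−5 = 18−2−5 = 11

M = 11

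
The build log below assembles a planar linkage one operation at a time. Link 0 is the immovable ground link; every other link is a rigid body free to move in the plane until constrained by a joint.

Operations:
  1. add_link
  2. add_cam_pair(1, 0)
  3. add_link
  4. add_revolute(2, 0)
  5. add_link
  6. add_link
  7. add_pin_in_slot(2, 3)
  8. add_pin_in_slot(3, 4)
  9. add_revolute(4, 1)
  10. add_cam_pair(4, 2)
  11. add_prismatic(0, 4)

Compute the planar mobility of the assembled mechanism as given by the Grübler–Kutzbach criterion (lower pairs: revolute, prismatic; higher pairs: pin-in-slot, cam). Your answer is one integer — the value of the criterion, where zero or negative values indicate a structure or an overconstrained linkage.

(L,J1,J2)=(1,0,0); link0 fixed
link1: (2,0,0)
C 1-0 [J2]: (2,0,1)
link2: (3,0,1)
R 2-0 [J1]: (3,1,1)
link3: (4,1,1)
link4: (5,1,1)
PS 2-3 [J2]: (5,1,2)
PS 3-4 [J2]: (5,1,3)
R 4-1 [J1]: (5,2,3)
C 4-2 [J2]: (5,2,4)
P 0-4 [J1]: (5,3,4)
Grübler: 3·4 − 2·3 − 4 = 2

M = 2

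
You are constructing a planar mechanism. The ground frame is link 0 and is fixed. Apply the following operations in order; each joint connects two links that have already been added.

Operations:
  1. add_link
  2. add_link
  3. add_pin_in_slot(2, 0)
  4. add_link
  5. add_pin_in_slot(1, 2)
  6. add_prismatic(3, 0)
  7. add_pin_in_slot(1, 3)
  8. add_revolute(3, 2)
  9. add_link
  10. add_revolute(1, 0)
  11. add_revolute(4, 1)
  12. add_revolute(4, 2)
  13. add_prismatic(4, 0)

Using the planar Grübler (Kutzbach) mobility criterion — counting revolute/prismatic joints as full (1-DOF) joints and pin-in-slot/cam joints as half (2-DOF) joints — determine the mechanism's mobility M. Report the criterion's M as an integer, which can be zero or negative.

M = -3

[1;0;0] (link 0 is ground)
L+ [2;0;0]
L+ [3;0;0]
PS(2,0)∈J2 [3;0;1]
L+ [4;0;1]
PS(1,2)∈J2 [4;0;2]
P(3,0)∈J1 [4;1;2]
PS(1,3)∈J2 [4;1;3]
R(3,2)∈J1 [4;2;3]
L+ [5;2;3]
R(1,0)∈J1 [5;3;3]
R(4,1)∈J1 [5;4;3]
R(4,2)∈J1 [5;5;3]
P(4,0)∈J1 [5;6;3]
mobility = 12 − 12 − 3 = -3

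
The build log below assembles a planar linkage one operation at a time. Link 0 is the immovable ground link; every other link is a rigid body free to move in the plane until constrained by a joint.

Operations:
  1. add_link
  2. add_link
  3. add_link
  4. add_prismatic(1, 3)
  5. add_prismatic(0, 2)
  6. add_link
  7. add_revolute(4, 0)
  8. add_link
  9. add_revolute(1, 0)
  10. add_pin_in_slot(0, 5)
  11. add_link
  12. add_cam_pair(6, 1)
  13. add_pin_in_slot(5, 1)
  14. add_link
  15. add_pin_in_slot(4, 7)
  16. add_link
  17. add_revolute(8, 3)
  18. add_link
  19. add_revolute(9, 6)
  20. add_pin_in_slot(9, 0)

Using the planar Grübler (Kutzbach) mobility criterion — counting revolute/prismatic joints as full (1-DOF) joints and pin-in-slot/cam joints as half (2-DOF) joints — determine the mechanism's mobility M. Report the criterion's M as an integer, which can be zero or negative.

M = 10

ground; <1,0,0>
#1 <2,0,0>
#2 <3,0,0>
#3 <4,0,0>
P:1↔3 J1 <4,1,0>
P:0↔2 J1 <4,2,0>
#4 <5,2,0>
R:4↔0 J1 <5,3,0>
#5 <6,3,0>
R:1↔0 J1 <6,4,0>
PS:0↔5 J2 <6,4,1>
#6 <7,4,1>
C:6↔1 J2 <7,4,2>
PS:5↔1 J2 <7,4,3>
#7 <8,4,3>
PS:4↔7 J2 <8,4,4>
#8 <9,4,4>
R:8↔3 J1 <9,5,4>
#9 <10,5,4>
R:9↔6 J1 <10,6,4>
PS:9↔0 J2 <10,6,5>
3×9 − 2×6 − 1×5 = 10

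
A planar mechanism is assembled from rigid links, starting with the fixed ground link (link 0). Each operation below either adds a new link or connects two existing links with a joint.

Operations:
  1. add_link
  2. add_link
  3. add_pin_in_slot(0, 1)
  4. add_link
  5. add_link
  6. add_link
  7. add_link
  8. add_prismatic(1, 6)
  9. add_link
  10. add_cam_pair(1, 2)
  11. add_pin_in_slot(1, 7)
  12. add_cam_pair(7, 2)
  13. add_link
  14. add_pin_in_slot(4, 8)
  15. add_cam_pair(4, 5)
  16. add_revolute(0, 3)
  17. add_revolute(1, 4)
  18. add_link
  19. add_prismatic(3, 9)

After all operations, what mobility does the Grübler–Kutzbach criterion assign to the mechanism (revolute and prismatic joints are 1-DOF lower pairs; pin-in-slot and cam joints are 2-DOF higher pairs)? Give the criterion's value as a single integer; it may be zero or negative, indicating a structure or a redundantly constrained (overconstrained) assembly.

(L,J1,J2)=(1,0,0); link0 fixed
link1: (2,0,0)
link2: (3,0,0)
PS 0-1 [J2]: (3,0,1)
link3: (4,0,1)
link4: (5,0,1)
link5: (6,0,1)
link6: (7,0,1)
P 1-6 [J1]: (7,1,1)
link7: (8,1,1)
C 1-2 [J2]: (8,1,2)
PS 1-7 [J2]: (8,1,3)
C 7-2 [J2]: (8,1,4)
link8: (9,1,4)
PS 4-8 [J2]: (9,1,5)
C 4-5 [J2]: (9,1,6)
R 0-3 [J1]: (9,2,6)
R 1-4 [J1]: (9,3,6)
link9: (10,3,6)
P 3-9 [J1]: (10,4,6)
Grübler: 3·9 − 2·4 − 6 = 13

M = 13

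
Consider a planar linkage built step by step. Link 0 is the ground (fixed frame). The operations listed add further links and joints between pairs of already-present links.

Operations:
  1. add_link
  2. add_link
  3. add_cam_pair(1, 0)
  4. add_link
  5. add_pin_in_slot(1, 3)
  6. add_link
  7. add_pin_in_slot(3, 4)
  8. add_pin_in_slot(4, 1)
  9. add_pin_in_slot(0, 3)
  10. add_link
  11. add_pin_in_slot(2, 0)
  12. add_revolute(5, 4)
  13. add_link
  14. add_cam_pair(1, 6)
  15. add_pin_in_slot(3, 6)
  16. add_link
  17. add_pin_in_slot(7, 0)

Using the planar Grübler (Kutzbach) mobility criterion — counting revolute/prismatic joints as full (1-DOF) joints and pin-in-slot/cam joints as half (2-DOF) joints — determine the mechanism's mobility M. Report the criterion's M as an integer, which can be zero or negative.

M = 10

(L,J1,J2)=(1,0,0); link0 fixed
link1: (2,0,0)
link2: (3,0,0)
C 1-0 [J2]: (3,0,1)
link3: (4,0,1)
PS 1-3 [J2]: (4,0,2)
link4: (5,0,2)
PS 3-4 [J2]: (5,0,3)
PS 4-1 [J2]: (5,0,4)
PS 0-3 [J2]: (5,0,5)
link5: (6,0,5)
PS 2-0 [J2]: (6,0,6)
R 5-4 [J1]: (6,1,6)
link6: (7,1,6)
C 1-6 [J2]: (7,1,7)
PS 3-6 [J2]: (7,1,8)
link7: (8,1,8)
PS 7-0 [J2]: (8,1,9)
Grübler: 3·7 − 2·1 − 9 = 10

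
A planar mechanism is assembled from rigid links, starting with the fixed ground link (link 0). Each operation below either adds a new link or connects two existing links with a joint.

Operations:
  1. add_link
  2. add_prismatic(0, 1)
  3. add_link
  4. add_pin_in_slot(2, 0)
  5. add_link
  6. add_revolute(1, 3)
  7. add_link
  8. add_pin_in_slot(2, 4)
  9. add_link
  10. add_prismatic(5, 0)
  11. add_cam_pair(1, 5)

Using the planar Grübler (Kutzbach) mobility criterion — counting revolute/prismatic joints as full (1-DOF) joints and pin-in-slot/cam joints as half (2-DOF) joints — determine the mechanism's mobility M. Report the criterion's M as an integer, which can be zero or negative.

ground; <1,0,0>
#1 <2,0,0>
P:0↔1 J1 <2,1,0>
#2 <3,1,0>
PS:2↔0 J2 <3,1,1>
#3 <4,1,1>
R:1↔3 J1 <4,2,1>
#4 <5,2,1>
PS:2↔4 J2 <5,2,2>
#5 <6,2,2>
P:5↔0 J1 <6,3,2>
C:1↔5 J2 <6,3,3>
3×5 − 2×3 − 1×3 = 6

M = 6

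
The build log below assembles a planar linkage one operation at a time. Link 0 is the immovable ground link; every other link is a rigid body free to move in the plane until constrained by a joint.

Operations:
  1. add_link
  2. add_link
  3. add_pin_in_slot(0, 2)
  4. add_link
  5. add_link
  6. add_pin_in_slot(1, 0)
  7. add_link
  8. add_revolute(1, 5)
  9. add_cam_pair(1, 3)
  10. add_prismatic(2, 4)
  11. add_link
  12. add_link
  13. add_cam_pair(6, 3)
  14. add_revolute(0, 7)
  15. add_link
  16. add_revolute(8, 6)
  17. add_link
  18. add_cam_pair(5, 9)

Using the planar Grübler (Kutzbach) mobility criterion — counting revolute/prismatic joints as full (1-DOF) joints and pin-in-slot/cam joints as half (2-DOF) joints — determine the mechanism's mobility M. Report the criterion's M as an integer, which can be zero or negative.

M = 14

ground; <1,0,0>
#1 <2,0,0>
#2 <3,0,0>
PS:0↔2 J2 <3,0,1>
#3 <4,0,1>
#4 <5,0,1>
PS:1↔0 J2 <5,0,2>
#5 <6,0,2>
R:1↔5 J1 <6,1,2>
C:1↔3 J2 <6,1,3>
P:2↔4 J1 <6,2,3>
#6 <7,2,3>
#7 <8,2,3>
C:6↔3 J2 <8,2,4>
R:0↔7 J1 <8,3,4>
#8 <9,3,4>
R:8↔6 J1 <9,4,4>
#9 <10,4,4>
C:5↔9 J2 <10,4,5>
3×9 − 2×4 − 1×5 = 14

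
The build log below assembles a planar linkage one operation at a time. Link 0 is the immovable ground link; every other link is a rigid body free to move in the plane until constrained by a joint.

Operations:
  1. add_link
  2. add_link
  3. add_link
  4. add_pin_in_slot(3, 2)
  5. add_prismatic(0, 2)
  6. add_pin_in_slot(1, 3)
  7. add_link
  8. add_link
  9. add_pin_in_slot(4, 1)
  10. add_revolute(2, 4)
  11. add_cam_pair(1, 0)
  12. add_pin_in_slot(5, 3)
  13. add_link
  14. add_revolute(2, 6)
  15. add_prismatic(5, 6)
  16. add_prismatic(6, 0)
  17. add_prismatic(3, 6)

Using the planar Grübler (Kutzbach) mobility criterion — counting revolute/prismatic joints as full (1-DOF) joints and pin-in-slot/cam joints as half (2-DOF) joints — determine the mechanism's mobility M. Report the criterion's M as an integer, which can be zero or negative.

M = 1

link 0 = ground. State L|J1|J2 = 1|0|0
+link1  2|0|0
+link2  3|0|0
+link3  4|0|0
PS(3,2) f=2→J2  4|0|1
P(0,2) f=1→J1  4|1|1
PS(1,3) f=2→J2  4|1|2
+link4  5|1|2
+link5  6|1|2
PS(4,1) f=2→J2  6|1|3
R(2,4) f=1→J1  6|2|3
C(1,0) f=2→J2  6|2|4
PS(5,3) f=2→J2  6|2|5
+link6  7|2|5
R(2,6) f=1→J1  7|3|5
P(5,6) f=1→J1  7|4|5
P(6,0) f=1→J1  7|5|5
P(3,6) f=1→J1  7|6|5
M = 3(7−1)−2·6−5 = 18−12−5 = 1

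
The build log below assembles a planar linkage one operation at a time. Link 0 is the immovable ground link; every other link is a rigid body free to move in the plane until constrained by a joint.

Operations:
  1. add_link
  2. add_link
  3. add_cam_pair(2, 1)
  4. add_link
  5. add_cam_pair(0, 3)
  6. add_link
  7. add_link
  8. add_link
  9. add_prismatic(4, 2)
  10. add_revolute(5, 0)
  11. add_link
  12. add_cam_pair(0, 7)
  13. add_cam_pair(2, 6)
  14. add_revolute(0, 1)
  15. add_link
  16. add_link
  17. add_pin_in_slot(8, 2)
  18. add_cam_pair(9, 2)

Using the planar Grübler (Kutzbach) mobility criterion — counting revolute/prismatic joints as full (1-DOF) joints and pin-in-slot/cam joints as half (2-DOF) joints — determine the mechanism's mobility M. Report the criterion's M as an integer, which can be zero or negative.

M = 15

(L,J1,J2)=(1,0,0); link0 fixed
link1: (2,0,0)
link2: (3,0,0)
C 2-1 [J2]: (3,0,1)
link3: (4,0,1)
C 0-3 [J2]: (4,0,2)
link4: (5,0,2)
link5: (6,0,2)
link6: (7,0,2)
P 4-2 [J1]: (7,1,2)
R 5-0 [J1]: (7,2,2)
link7: (8,2,2)
C 0-7 [J2]: (8,2,3)
C 2-6 [J2]: (8,2,4)
R 0-1 [J1]: (8,3,4)
link8: (9,3,4)
link9: (10,3,4)
PS 8-2 [J2]: (10,3,5)
C 9-2 [J2]: (10,3,6)
Grübler: 3·9 − 2·3 − 6 = 15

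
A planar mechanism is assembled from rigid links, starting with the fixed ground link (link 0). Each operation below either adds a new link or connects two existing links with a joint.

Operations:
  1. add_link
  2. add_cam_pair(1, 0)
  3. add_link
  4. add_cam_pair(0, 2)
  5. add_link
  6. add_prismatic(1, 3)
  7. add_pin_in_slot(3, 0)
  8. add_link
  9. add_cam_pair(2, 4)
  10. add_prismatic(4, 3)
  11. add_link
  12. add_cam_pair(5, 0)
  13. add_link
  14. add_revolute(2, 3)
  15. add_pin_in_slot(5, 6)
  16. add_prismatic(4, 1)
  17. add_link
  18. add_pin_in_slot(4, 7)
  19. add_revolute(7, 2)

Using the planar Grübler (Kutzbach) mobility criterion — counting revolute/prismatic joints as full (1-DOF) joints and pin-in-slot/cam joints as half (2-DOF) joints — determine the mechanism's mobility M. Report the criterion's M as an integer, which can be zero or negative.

M = 4

link 0 = ground. State L|J1|J2 = 1|0|0
+link1  2|0|0
C(1,0) f=2→J2  2|0|1
+link2  3|0|1
C(0,2) f=2→J2  3|0|2
+link3  4|0|2
P(1,3) f=1→J1  4|1|2
PS(3,0) f=2→J2  4|1|3
+link4  5|1|3
C(2,4) f=2→J2  5|1|4
P(4,3) f=1→J1  5|2|4
+link5  6|2|4
C(5,0) f=2→J2  6|2|5
+link6  7|2|5
R(2,3) f=1→J1  7|3|5
PS(5,6) f=2→J2  7|3|6
P(4,1) f=1→J1  7|4|6
+link7  8|4|6
PS(4,7) f=2→J2  8|4|7
R(7,2) f=1→J1  8|5|7
M = 3(8−1)−2·5−7 = 21−10−7 = 4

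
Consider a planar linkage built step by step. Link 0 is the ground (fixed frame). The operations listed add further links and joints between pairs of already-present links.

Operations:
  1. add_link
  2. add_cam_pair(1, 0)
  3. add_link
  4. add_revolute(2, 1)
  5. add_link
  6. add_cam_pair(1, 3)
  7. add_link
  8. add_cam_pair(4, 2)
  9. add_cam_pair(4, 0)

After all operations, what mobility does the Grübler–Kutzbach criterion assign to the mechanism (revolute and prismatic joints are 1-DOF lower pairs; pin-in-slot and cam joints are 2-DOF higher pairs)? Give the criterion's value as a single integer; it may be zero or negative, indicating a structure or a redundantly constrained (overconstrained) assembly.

M = 6

[1;0;0] (link 0 is ground)
L+ [2;0;0]
C(1,0)∈J2 [2;0;1]
L+ [3;0;1]
R(2,1)∈J1 [3;1;1]
L+ [4;1;1]
C(1,3)∈J2 [4;1;2]
L+ [5;1;2]
C(4,2)∈J2 [5;1;3]
C(4,0)∈J2 [5;1;4]
mobility = 12 − 2 − 4 = 6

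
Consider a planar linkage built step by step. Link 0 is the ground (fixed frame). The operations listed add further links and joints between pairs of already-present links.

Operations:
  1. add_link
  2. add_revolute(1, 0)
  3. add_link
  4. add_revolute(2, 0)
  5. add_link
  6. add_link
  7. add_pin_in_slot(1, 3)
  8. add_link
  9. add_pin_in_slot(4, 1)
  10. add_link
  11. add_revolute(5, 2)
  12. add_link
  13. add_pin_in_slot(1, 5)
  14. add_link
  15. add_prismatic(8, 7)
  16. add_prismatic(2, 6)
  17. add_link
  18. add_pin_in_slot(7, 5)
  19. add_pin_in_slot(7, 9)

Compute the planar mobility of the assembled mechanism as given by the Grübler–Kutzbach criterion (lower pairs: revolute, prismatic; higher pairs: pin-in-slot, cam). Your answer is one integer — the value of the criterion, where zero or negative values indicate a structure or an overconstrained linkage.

[1;0;0] (link 0 is ground)
L+ [2;0;0]
R(1,0)∈J1 [2;1;0]
L+ [3;1;0]
R(2,0)∈J1 [3;2;0]
L+ [4;2;0]
L+ [5;2;0]
PS(1,3)∈J2 [5;2;1]
L+ [6;2;1]
PS(4,1)∈J2 [6;2;2]
L+ [7;2;2]
R(5,2)∈J1 [7;3;2]
L+ [8;3;2]
PS(1,5)∈J2 [8;3;3]
L+ [9;3;3]
P(8,7)∈J1 [9;4;3]
P(2,6)∈J1 [9;5;3]
L+ [10;5;3]
PS(7,5)∈J2 [10;5;4]
PS(7,9)∈J2 [10;5;5]
mobility = 27 − 10 − 5 = 12

M = 12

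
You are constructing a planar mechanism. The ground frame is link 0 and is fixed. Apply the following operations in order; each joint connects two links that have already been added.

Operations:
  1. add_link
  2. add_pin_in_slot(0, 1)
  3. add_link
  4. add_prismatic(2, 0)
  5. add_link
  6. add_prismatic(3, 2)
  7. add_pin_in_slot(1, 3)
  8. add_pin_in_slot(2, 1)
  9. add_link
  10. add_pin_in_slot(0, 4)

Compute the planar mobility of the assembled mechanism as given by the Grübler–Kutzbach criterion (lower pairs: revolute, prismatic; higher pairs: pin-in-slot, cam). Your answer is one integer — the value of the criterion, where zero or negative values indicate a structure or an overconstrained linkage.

M = 4

(L,J1,J2)=(1,0,0); link0 fixed
link1: (2,0,0)
PS 0-1 [J2]: (2,0,1)
link2: (3,0,1)
P 2-0 [J1]: (3,1,1)
link3: (4,1,1)
P 3-2 [J1]: (4,2,1)
PS 1-3 [J2]: (4,2,2)
PS 2-1 [J2]: (4,2,3)
link4: (5,2,3)
PS 0-4 [J2]: (5,2,4)
Grübler: 3·4 − 2·2 − 4 = 4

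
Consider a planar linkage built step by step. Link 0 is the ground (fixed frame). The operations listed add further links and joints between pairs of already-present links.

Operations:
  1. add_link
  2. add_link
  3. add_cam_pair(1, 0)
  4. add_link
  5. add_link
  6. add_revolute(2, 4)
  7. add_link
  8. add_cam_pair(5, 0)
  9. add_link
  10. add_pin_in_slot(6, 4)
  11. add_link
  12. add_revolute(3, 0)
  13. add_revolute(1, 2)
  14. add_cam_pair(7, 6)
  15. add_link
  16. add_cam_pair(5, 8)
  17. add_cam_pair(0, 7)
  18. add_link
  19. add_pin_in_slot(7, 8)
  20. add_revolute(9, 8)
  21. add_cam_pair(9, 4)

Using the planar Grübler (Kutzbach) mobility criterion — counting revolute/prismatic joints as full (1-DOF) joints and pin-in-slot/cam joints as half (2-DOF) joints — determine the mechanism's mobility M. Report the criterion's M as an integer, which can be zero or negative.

M = 11

ground; <1,0,0>
#1 <2,0,0>
#2 <3,0,0>
C:1↔0 J2 <3,0,1>
#3 <4,0,1>
#4 <5,0,1>
R:2↔4 J1 <5,1,1>
#5 <6,1,1>
C:5↔0 J2 <6,1,2>
#6 <7,1,2>
PS:6↔4 J2 <7,1,3>
#7 <8,1,3>
R:3↔0 J1 <8,2,3>
R:1↔2 J1 <8,3,3>
C:7↔6 J2 <8,3,4>
#8 <9,3,4>
C:5↔8 J2 <9,3,5>
C:0↔7 J2 <9,3,6>
#9 <10,3,6>
PS:7↔8 J2 <10,3,7>
R:9↔8 J1 <10,4,7>
C:9↔4 J2 <10,4,8>
3×9 − 2×4 − 1×8 = 11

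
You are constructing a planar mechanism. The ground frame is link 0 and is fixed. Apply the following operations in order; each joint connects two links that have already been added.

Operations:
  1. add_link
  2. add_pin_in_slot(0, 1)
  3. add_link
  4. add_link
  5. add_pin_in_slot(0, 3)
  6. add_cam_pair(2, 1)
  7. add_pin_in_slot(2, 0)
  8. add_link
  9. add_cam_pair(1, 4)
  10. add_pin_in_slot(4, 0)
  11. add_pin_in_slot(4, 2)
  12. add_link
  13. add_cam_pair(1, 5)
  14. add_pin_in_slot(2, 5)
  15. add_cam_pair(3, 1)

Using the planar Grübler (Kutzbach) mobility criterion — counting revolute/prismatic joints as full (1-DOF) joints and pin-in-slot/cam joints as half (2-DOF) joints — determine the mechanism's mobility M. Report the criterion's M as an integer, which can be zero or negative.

[1;0;0] (link 0 is ground)
L+ [2;0;0]
PS(0,1)∈J2 [2;0;1]
L+ [3;0;1]
L+ [4;0;1]
PS(0,3)∈J2 [4;0;2]
C(2,1)∈J2 [4;0;3]
PS(2,0)∈J2 [4;0;4]
L+ [5;0;4]
C(1,4)∈J2 [5;0;5]
PS(4,0)∈J2 [5;0;6]
PS(4,2)∈J2 [5;0;7]
L+ [6;0;7]
C(1,5)∈J2 [6;0;8]
PS(2,5)∈J2 [6;0;9]
C(3,1)∈J2 [6;0;10]
mobility = 15 − 0 − 10 = 5

M = 5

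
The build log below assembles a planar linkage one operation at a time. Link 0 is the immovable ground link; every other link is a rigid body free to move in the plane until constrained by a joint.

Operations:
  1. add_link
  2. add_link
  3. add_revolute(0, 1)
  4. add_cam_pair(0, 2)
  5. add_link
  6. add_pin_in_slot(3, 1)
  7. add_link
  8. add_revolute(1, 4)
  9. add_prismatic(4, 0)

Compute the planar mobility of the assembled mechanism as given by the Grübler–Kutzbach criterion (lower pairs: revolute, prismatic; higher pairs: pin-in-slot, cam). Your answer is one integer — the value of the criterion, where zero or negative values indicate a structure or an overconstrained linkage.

M = 4

[1;0;0] (link 0 is ground)
L+ [2;0;0]
L+ [3;0;0]
R(0,1)∈J1 [3;1;0]
C(0,2)∈J2 [3;1;1]
L+ [4;1;1]
PS(3,1)∈J2 [4;1;2]
L+ [5;1;2]
R(1,4)∈J1 [5;2;2]
P(4,0)∈J1 [5;3;2]
mobility = 12 − 6 − 2 = 4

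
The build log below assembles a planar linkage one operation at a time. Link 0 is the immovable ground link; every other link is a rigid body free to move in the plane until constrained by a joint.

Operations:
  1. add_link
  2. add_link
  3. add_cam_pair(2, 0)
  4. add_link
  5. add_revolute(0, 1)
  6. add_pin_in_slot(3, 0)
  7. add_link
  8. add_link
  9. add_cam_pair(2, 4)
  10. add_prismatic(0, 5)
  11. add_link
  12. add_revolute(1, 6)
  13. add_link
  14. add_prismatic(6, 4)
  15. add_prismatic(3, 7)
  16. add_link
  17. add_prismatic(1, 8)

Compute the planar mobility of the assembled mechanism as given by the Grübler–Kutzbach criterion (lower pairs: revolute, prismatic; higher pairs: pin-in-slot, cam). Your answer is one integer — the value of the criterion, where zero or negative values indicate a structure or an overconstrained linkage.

[1;0;0] (link 0 is ground)
L+ [2;0;0]
L+ [3;0;0]
C(2,0)∈J2 [3;0;1]
L+ [4;0;1]
R(0,1)∈J1 [4;1;1]
PS(3,0)∈J2 [4;1;2]
L+ [5;1;2]
L+ [6;1;2]
C(2,4)∈J2 [6;1;3]
P(0,5)∈J1 [6;2;3]
L+ [7;2;3]
R(1,6)∈J1 [7;3;3]
L+ [8;3;3]
P(6,4)∈J1 [8;4;3]
P(3,7)∈J1 [8;5;3]
L+ [9;5;3]
P(1,8)∈J1 [9;6;3]
mobility = 24 − 12 − 3 = 9

M = 9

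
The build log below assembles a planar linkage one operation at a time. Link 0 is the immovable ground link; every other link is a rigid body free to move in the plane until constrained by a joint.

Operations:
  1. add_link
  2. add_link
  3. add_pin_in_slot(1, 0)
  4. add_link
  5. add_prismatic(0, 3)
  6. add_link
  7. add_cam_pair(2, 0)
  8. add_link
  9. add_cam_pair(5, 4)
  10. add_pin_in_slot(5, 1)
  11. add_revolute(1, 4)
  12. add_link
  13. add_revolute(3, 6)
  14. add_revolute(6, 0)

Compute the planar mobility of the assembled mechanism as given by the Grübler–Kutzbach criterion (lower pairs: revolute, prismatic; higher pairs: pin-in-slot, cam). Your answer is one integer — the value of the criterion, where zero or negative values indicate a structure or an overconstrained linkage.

M = 6

ground; <1,0,0>
#1 <2,0,0>
#2 <3,0,0>
PS:1↔0 J2 <3,0,1>
#3 <4,0,1>
P:0↔3 J1 <4,1,1>
#4 <5,1,1>
C:2↔0 J2 <5,1,2>
#5 <6,1,2>
C:5↔4 J2 <6,1,3>
PS:5↔1 J2 <6,1,4>
R:1↔4 J1 <6,2,4>
#6 <7,2,4>
R:3↔6 J1 <7,3,4>
R:6↔0 J1 <7,4,4>
3×6 − 2×4 − 1×4 = 6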